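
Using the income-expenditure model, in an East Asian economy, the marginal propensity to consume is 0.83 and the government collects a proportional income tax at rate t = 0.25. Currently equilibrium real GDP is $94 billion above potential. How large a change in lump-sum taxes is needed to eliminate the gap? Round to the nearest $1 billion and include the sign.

+$43 billion

Spending multiplier = 1/(1 − c(1−t)) = 1/(1 − 0.83×0.75) = 1/0.3775 ≈ 2.649.
Tax multiplier = −c·k = −0.83/0.3775 ≈ −2.199. Need ΔY = −$94 billion, so ΔT = ΔY/(−c·k) = −(−$94 billion) × 0.3775 / 0.83 ≈ +$43 billion.
The government should raise lump-sum taxes by $43 billion.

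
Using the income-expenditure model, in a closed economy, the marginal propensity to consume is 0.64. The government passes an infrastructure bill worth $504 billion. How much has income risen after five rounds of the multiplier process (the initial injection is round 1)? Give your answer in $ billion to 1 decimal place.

Round 1 adds ΔG = $504 billion; each later round is MPC = 0.64 times the previous.
After 5 rounds: 504 + 322.56 + 206.4384 + 132.120576 + 84.55716864 = ΔG·(1 − c^5)/(1 − c) = 504 × (1 − 0.1073741824)/0.36 ≈ $1,249.7 billion.

$1,249.7 billion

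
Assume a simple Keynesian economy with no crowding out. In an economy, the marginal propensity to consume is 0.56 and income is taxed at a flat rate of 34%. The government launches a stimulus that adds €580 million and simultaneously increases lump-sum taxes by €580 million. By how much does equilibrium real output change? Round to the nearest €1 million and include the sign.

+€405 million

Expenditure multiplier = 1/(1 − c(1−t)) = 1/(1 − 0.56×0.66) = 1/0.6304 ≈ 1.586.
ΔG contributes k·ΔG = (+€580 million) / 0.6304 ≈ +€920.1 million.
ΔT of +€580 million changes first-round spending by −c·ΔT = −€324.8 million, contributing k·(−c·ΔT) = (−€324.8 million) / 0.6304 ≈ −€515.2 million.
Net ΔY = k(ΔG − c·ΔT) = (+€255.2 million) / 0.6304 ≈ +€405 million.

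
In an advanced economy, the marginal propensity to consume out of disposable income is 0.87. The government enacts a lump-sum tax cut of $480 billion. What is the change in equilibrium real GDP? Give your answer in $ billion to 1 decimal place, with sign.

A lump-sum tax change of −$480 billion shifts disposable income by +$480 billion; first-round consumption changes by −c × ΔT = −0.87 × (−$480 billion) = +$417.6 billion.
Expenditure multiplier = 1/(1 − MPC) = 1/(1 − 0.87) = 1/0.13 ≈ 7.692.
The tax multiplier is −c × k ≈ −6.692, so ΔY = k × (−c·ΔT) = (+$417.6 billion) / 0.13 ≈ +$3,212.3 billion.

+$3,212.3 billion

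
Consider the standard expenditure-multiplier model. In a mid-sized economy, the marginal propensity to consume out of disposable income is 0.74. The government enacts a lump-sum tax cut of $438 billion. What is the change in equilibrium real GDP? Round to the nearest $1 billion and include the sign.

A lump-sum tax change of −$438 billion shifts disposable income by +$438 billion; first-round consumption changes by −c × ΔT = −0.74 × (−$438 billion) = +$324.12 billion.
Expenditure multiplier = 1/(1 − MPC) = 1/(1 − 0.74) = 1/0.26 ≈ 3.846.
The tax multiplier is −c × k ≈ −2.846, so ΔY = k × (−c·ΔT) = (+$324.12 billion) / 0.26 ≈ +$1,247 billion.

+$1,247 billion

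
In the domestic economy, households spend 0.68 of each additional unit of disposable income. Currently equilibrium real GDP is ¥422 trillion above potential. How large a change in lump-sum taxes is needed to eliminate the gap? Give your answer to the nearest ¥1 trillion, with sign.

+¥199 trillion

Spending multiplier = 1/(1 − MPC) = 1/(1 − 0.68) = 1/0.32 = 3.125.
Tax multiplier = −c·k = −0.68/0.32 = −2.125. Need ΔY = −¥422 trillion, so ΔT = ΔY/(−c·k) = −(−¥422 trillion) × 0.32 / 0.68 ≈ +¥199 trillion.
The government should raise lump-sum taxes by ¥199 trillion.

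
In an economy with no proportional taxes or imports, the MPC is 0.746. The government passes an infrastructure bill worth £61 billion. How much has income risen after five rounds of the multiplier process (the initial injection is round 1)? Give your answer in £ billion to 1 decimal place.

£184.7 billion

Round 1 adds ΔG = £61 billion; each later round is MPC = 0.746 times the previous.
After 5 rounds: 61 + 45.506 + 33.947476 + 25.324817096 + 18.892313553616 = ΔG·(1 − c^5)/(1 − c) = 61 × (1 − 0.231043703458976)/0.254 ≈ £184.7 billion.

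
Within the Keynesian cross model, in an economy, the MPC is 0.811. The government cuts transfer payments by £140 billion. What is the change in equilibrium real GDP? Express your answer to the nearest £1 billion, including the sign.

−£601 billion

The transfer change shifts disposable income by −£140 billion, so first-round consumption changes by c·ΔTR = 0.811 × (−£140 billion) = −£113.54 billion.
Expenditure multiplier = 1/(1 − MPC) = 1/(1 − 0.811) = 1/0.189 ≈ 5.291.
The transfer multiplier is c × k ≈ 4.291, so ΔY = k × (c·ΔTR) = (−£113.54 billion) / 0.189 ≈ −£601 billion.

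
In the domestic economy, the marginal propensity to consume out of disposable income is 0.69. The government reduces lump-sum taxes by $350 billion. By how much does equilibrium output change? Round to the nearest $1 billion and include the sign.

+$779 billion

A lump-sum tax change of −$350 billion shifts disposable income by +$350 billion; first-round consumption changes by −c × ΔT = −0.69 × (−$350 billion) = +$241.5 billion.
Expenditure multiplier = 1/(1 − MPC) = 1/(1 − 0.69) = 1/0.31 ≈ 3.226.
The tax multiplier is −c × k ≈ −2.226, so ΔY = k × (−c·ΔT) = (+$241.5 billion) / 0.31 ≈ +$779 billion.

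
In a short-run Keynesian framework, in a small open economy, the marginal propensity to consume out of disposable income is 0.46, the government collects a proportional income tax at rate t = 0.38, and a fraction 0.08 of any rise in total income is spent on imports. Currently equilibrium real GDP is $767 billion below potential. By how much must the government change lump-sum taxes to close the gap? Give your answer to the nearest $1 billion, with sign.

Spending multiplier = 1/(1 − c(1−t) + m) = 1/(1 − 0.46×0.62 + 0.08) = 1/0.7948 ≈ 1.258.
Tax multiplier = −c·k = −0.46/0.7948 ≈ −0.579. Need ΔY = +$767 billion, so ΔT = ΔY/(−c·k) = −(+$767 billion) × 0.7948 / 0.46 ≈ −$1,325 billion.
The government should cut lump-sum taxes by $1,325 billion.

−$1,325 billion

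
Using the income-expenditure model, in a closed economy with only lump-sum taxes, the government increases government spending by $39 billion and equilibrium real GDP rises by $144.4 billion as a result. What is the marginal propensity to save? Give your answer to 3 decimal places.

0.270

Implied spending multiplier k = ΔY/ΔG = 144.4/39 ≈ 3.7026.
Since k = 1/(1 − MPC), MPC = 1 − 1/k = 1 − ΔG/ΔY = 1 − 39/144.4 ≈ 0.730.
MPS = 1 − MPC = 0.270.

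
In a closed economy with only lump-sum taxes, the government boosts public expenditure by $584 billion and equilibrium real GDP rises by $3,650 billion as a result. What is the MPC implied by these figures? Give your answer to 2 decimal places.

0.84

Implied spending multiplier k = ΔY/ΔG = 3,650/584 = 6.25.
Since k = 1/(1 − MPC), MPC = 1 − 1/k = 1 − ΔG/ΔY = 1 − 584/3,650 = 0.84.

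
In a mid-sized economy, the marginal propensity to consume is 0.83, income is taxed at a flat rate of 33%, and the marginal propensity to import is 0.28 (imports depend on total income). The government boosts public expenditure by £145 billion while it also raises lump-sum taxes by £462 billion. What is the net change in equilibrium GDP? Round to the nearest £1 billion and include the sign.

−£329 billion

Expenditure multiplier = 1/(1 − c(1−t) + m) = 1/(1 − 0.83×0.67 + 0.28) = 1/0.7239 ≈ 1.381.
ΔG contributes k·ΔG = (+£145 billion) / 0.7239 ≈ +£200.3 billion.
ΔT of +£462 billion changes first-round spending by −c·ΔT = −£383.46 billion, contributing k·(−c·ΔT) = (−£383.46 billion) / 0.7239 ≈ −£529.7 billion.
Net ΔY = k(ΔG − c·ΔT) = (−£238.46 billion) / 0.7239 ≈ −£329 billion.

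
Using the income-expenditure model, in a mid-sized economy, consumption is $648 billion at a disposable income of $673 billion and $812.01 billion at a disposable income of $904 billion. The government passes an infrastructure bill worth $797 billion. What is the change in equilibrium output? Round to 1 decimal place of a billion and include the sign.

MPC = ΔC/ΔYd = (812.01 − 648)/(904 − 673) = 164.01/231 = 0.71.
Spending multiplier = 1/(1 − MPC) = 1/(1 − 0.71) = 1/0.29 ≈ 3.448.
ΔY = k × ΔG = (+$797 billion) / 0.29 ≈ +$2,748.3 billion.

+$2,748.3 billion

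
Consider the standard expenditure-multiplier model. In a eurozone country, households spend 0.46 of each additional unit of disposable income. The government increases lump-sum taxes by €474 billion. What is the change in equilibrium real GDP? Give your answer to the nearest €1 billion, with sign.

A lump-sum tax change of +€474 billion shifts disposable income by −€474 billion; first-round consumption changes by −c × ΔT = −0.46 × (+€474 billion) = −€218.04 billion.
Expenditure multiplier = 1/(1 − MPC) = 1/(1 − 0.46) = 1/0.54 ≈ 1.852.
The tax multiplier is −c × k ≈ −0.852, so ΔY = k × (−c·ΔT) = (−€218.04 billion) / 0.54 ≈ −€404 billion.

−€404 billion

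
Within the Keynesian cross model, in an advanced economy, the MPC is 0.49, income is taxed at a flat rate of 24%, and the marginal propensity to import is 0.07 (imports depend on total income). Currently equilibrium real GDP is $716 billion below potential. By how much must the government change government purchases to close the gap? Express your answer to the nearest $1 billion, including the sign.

+$499 billion

Spending multiplier = 1/(1 − c(1−t) + m) = 1/(1 − 0.49×0.76 + 0.07) = 1/0.6976 ≈ 1.433.
Need ΔY = +$716 billion, so ΔG = ΔY/k = (+$716 billion) × 0.6976 ≈ +$499 billion.
The government should increase government purchases by $499 billion.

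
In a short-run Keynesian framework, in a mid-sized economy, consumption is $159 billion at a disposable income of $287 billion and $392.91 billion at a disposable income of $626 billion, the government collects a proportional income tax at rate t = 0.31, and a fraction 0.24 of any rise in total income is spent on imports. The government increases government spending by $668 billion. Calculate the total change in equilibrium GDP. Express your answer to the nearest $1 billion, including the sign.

MPC = ΔC/ΔYd = (392.91 − 159)/(626 − 287) = 233.91/339 = 0.69.
Spending multiplier = 1/(1 − c(1−t) + m) = 1/(1 − 0.69×0.69 + 0.24) = 1/0.7639 ≈ 1.309.
ΔY = k × ΔG = (+$668 billion) / 0.7639 ≈ +$874 billion.

+$874 billion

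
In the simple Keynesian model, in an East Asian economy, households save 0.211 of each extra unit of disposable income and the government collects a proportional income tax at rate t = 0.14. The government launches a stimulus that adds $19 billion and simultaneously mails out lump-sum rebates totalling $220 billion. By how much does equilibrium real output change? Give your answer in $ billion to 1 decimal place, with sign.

+$599.1 billion

MPC = 1 − MPS = 1 − 0.211 = 0.789.
Expenditure multiplier = 1/(1 − c(1−t)) = 1/(1 − 0.789×0.86) = 1/0.32146 ≈ 3.111.
ΔG contributes k·ΔG = (+$19 billion) / 0.32146 ≈ +$59.1 billion.
ΔT of −$220 billion changes first-round spending by −c·ΔT = +$173.58 billion, contributing k·(−c·ΔT) = (+$173.58 billion) / 0.32146 ≈ +$540 billion.
Net ΔY = k(ΔG − c·ΔT) = (+$192.58 billion) / 0.32146 ≈ +$599.1 billion.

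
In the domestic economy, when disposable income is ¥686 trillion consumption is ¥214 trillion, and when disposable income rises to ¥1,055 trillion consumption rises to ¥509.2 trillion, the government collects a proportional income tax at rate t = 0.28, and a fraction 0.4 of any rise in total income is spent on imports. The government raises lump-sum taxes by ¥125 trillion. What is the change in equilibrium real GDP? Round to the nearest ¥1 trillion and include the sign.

−¥121 trillion

MPC = ΔC/ΔYd = (509.2 − 214)/(1,055 − 686) = 295.2/369 = 0.8.
A lump-sum tax change of +¥125 trillion shifts disposable income by −¥125 trillion; first-round consumption changes by −c × ΔT = −0.8 × (+¥125 trillion) = −¥100 trillion.
Expenditure multiplier = 1/(1 − c(1−t) + m) = 1/(1 − 0.8×0.72 + 0.4) = 1/0.824 ≈ 1.214.
The tax multiplier is −c × k ≈ −0.971, so ΔY = k × (−c·ΔT) = (−¥100 trillion) / 0.824 ≈ −¥121 trillion.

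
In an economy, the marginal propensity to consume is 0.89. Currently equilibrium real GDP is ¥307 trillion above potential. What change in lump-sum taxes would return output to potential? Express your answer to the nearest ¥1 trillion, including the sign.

Spending multiplier = 1/(1 − MPC) = 1/(1 − 0.89) = 1/0.11 ≈ 9.091.
Tax multiplier = −c·k = −0.89/0.11 ≈ −8.091. Need ΔY = −¥307 trillion, so ΔT = ΔY/(−c·k) = −(−¥307 trillion) × 0.11 / 0.89 ≈ +¥38 trillion.
The government should raise lump-sum taxes by ¥38 trillion.

+¥38 trillion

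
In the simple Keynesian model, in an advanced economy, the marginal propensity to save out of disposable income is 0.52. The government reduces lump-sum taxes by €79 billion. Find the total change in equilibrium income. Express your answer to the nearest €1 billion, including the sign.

+€73 billion

MPC = 1 − MPS = 1 − 0.52 = 0.48.
A lump-sum tax change of −€79 billion shifts disposable income by +€79 billion; first-round consumption changes by −c × ΔT = −0.48 × (−€79 billion) = +€37.92 billion.
Expenditure multiplier = 1/(1 − MPC) = 1/(1 − 0.48) = 1/0.52 ≈ 1.923.
The tax multiplier is −c × k ≈ −0.923, so ΔY = k × (−c·ΔT) = (+€37.92 billion) / 0.52 ≈ +€73 billion.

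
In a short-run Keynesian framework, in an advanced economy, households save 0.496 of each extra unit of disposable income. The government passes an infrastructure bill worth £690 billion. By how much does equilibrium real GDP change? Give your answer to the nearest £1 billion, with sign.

MPC = 1 − MPS = 1 − 0.496 = 0.504.
Expenditure multiplier = 1/(1 − MPC) = 1/(1 − 0.504) = 1/0.496 ≈ 2.016.
ΔY = k × ΔG = (+£690 billion) / 0.496 ≈ +£1,391 billion.

+£1,391 billion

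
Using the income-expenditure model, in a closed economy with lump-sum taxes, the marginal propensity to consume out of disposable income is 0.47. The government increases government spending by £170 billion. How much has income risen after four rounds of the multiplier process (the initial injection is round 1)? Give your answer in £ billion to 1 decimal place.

£305.1 billion

Round 1 adds ΔG = £170 billion; each later round is MPC = 0.47 times the previous.
After 4 rounds: 170 + 79.9 + 37.553 + 17.64991 = ΔG·(1 − c^4)/(1 − c) = 170 × (1 − 0.04879681)/0.53 ≈ £305.1 billion.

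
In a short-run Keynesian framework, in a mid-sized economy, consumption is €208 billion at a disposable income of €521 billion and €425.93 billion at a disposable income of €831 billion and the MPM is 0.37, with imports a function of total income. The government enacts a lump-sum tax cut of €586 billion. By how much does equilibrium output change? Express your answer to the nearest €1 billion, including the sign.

MPC = ΔC/ΔYd = (425.93 − 208)/(831 − 521) = 217.93/310 = 0.703.
A lump-sum tax change of −€586 billion shifts disposable income by +€586 billion; first-round consumption changes by −c × ΔT = −0.703 × (−€586 billion) = +€411.958 billion.
Expenditure multiplier = 1/(1 − c + m) = 1/(1 − 0.703 + 0.37) = 1/0.667 ≈ 1.499.
The tax multiplier is −c × k ≈ −1.054, so ΔY = k × (−c·ΔT) = (+€411.958 billion) / 0.667 ≈ +€618 billion.

+€618 billion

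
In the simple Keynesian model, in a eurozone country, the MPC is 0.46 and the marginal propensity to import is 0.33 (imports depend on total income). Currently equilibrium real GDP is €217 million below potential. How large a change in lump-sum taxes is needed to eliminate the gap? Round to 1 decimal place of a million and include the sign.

−€410.4 million

Spending multiplier = 1/(1 − c + m) = 1/(1 − 0.46 + 0.33) = 1/0.87 ≈ 1.149.
Tax multiplier = −c·k = −0.46/0.87 ≈ −0.529. Need ΔY = +€217 million, so ΔT = ΔY/(−c·k) = −(+€217 million) × 0.87 / 0.46 ≈ −€410.4 million.
The government should cut lump-sum taxes by €410.4 million.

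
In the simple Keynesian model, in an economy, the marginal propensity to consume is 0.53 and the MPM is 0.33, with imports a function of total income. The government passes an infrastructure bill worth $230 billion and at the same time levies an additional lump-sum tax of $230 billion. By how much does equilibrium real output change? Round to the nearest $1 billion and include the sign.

Expenditure multiplier = 1/(1 − c + m) = 1/(1 − 0.53 + 0.33) = 1/0.8 = 1.25.
ΔG contributes k·ΔG = (+$230 billion) / 0.8 = +$287.5 billion.
ΔT of +$230 billion changes first-round spending by −c·ΔT = −$121.9 billion, contributing k·(−c·ΔT) = (−$121.9 billion) / 0.8 ≈ −$152.4 billion.
Net ΔY = k(ΔG − c·ΔT) = (+$108.1 billion) / 0.8 ≈ +$135 billion.

+$135 billion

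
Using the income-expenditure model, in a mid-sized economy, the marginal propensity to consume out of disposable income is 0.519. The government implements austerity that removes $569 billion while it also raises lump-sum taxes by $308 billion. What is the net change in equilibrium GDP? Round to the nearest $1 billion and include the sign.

−$1,515 billion

Expenditure multiplier = 1/(1 − MPC) = 1/(1 − 0.519) = 1/0.481 ≈ 2.079.
ΔG contributes k·ΔG = (−$569 billion) / 0.481 ≈ −$1,183 billion.
ΔT of +$308 billion changes first-round spending by −c·ΔT = −$159.852 billion, contributing k·(−c·ΔT) = (−$159.852 billion) / 0.481 ≈ −$332.3 billion.
Net ΔY = k(ΔG − c·ΔT) = (−$728.852 billion) / 0.481 ≈ −$1,515 billion.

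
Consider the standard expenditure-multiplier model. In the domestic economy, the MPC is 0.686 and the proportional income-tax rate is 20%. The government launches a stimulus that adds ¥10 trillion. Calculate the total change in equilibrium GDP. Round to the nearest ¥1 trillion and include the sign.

Government-spending multiplier = 1/(1 − c(1−t)) = 1/(1 − 0.686×0.8) = 1/0.4512 ≈ 2.216.
ΔY = k × ΔG = (+¥10 trillion) / 0.4512 ≈ +¥22 trillion.

+¥22 trillion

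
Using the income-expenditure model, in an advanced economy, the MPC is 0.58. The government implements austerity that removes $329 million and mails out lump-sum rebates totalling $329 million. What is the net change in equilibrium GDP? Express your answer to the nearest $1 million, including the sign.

−$329 million

Expenditure multiplier = 1/(1 − MPC) = 1/(1 − 0.58) = 1/0.42 ≈ 2.381.
ΔG contributes k·ΔG = (−$329 million) / 0.42 ≈ −$783.3 million.
ΔT of −$329 million changes first-round spending by −c·ΔT = +$190.82 million, contributing k·(−c·ΔT) = (+$190.82 million) / 0.42 ≈ +$454.3 million.
With ΔG = ΔT and no other leakages, the balanced-budget multiplier is 1, so ΔY = ΔG = −$329 million.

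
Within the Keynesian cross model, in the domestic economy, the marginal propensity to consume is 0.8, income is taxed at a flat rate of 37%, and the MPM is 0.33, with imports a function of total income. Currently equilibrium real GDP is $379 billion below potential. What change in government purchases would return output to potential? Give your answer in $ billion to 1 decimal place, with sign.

Spending multiplier = 1/(1 − c(1−t) + m) = 1/(1 − 0.8×0.63 + 0.33) = 1/0.826 ≈ 1.211.
Need ΔY = +$379 billion, so ΔG = ΔY/k = (+$379 billion) × 0.826 ≈ +$313.1 billion.
The government should increase government purchases by $313.1 billion.

+$313.1 billion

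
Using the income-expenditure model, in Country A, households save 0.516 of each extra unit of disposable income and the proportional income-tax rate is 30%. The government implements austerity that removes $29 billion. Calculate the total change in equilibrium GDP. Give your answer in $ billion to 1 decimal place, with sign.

−$43.9 billion

MPC = 1 − MPS = 1 − 0.516 = 0.484.
Spending multiplier = 1/(1 − c(1−t)) = 1/(1 − 0.484×0.7) = 1/0.6612 ≈ 1.512.
ΔY = k × ΔG = (−$29 billion) / 0.6612 ≈ −$43.9 billion.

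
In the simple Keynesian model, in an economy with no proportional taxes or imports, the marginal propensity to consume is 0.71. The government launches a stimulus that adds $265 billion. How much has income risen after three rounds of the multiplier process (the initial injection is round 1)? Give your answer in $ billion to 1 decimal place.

Round 1 adds ΔG = $265 billion; each later round is MPC = 0.71 times the previous.
After 3 rounds: 265 + 188.15 + 133.5865 = ΔG·(1 − c^3)/(1 − c) = 265 × (1 − 0.357911)/0.29 ≈ $586.7 billion.

$586.7 billion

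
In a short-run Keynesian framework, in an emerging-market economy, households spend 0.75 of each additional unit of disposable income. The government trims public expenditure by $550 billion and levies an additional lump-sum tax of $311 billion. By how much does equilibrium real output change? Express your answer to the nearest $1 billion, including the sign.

Expenditure multiplier = 1/(1 − MPC) = 1/(1 − 0.75) = 1/0.25 = 4.
ΔG contributes k·ΔG = (−$550 billion) / 0.25 = −$2,200 billion.
ΔT of +$311 billion changes first-round spending by −c·ΔT = −$233.25 billion, contributing k·(−c·ΔT) = (−$233.25 billion) / 0.25 = −$933 billion.
Net ΔY = k(ΔG − c·ΔT) = (−$783.25 billion) / 0.25 = −$3,133 billion.

−$3,133 billion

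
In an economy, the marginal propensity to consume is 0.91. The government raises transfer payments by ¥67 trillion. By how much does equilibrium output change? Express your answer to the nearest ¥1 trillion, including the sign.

The transfer change shifts disposable income by +¥67 trillion, so first-round consumption changes by c·ΔTR = 0.91 × (+¥67 trillion) = +¥60.97 trillion.
Expenditure multiplier = 1/(1 − MPC) = 1/(1 − 0.91) = 1/0.09 ≈ 11.111.
The transfer multiplier is c × k ≈ 10.111, so ΔY = k × (c·ΔTR) = (+¥60.97 trillion) / 0.09 ≈ +¥677 trillion.

+¥677 trillion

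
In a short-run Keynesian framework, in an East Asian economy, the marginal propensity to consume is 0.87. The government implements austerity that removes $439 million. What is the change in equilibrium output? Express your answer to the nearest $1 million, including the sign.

−$3,377 million

Spending multiplier = 1/(1 − MPC) = 1/(1 − 0.87) = 1/0.13 ≈ 7.692.
ΔY = k × ΔG = (−$439 million) / 0.13 ≈ −$3,377 million.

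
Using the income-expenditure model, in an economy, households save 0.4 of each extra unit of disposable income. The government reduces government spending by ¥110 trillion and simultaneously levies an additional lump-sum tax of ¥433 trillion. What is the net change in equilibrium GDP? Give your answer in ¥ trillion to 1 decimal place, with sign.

−¥924.5 trillion

MPC = 1 − MPS = 1 − 0.4 = 0.6.
Expenditure multiplier = 1/(1 − MPC) = 1/(1 − 0.6) = 1/0.4 = 2.5.
ΔG contributes k·ΔG = (−¥110 trillion) / 0.4 = −¥275 trillion.
ΔT of +¥433 trillion changes first-round spending by −c·ΔT = −¥259.8 trillion, contributing k·(−c·ΔT) = (−¥259.8 trillion) / 0.4 = −¥649.5 trillion.
Net ΔY = k(ΔG − c·ΔT) = (−¥369.8 trillion) / 0.4 = −¥924.5 trillion.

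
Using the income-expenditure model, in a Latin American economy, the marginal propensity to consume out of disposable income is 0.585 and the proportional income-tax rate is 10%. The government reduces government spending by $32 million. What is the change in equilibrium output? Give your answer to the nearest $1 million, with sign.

−$68 million

Expenditure multiplier = 1/(1 − c(1−t)) = 1/(1 − 0.585×0.9) = 1/0.4735 ≈ 2.112.
ΔY = k × ΔG = (−$32 million) / 0.4735 ≈ −$68 million.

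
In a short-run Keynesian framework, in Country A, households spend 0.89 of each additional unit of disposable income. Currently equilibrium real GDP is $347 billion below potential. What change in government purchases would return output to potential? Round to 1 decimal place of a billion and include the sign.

+$38.2 billion

Spending multiplier = 1/(1 − MPC) = 1/(1 − 0.89) = 1/0.11 ≈ 9.091.
Need ΔY = +$347 billion, so ΔG = ΔY/k = (+$347 billion) × 0.11 ≈ +$38.2 billion.
The government should increase government purchases by $38.2 billion.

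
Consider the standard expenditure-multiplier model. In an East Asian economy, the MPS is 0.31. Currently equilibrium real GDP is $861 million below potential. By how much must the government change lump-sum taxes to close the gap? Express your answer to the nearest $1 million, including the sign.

MPC = 1 − MPS = 1 − 0.31 = 0.69.
Spending multiplier = 1/(1 − MPC) = 1/(1 − 0.69) = 1/0.31 ≈ 3.226.
Tax multiplier = −c·k = −0.69/0.31 ≈ −2.226. Need ΔY = +$861 million, so ΔT = ΔY/(−c·k) = −(+$861 million) × 0.31 / 0.69 ≈ −$387 million.
The government should cut lump-sum taxes by $387 million.

−$387 million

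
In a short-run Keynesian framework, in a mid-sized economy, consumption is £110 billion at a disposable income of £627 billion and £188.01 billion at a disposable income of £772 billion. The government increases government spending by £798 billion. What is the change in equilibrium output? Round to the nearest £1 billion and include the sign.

+£1,727 billion

MPC = ΔC/ΔYd = (188.01 − 110)/(772 − 627) = 78.01/145 = 0.538.
Government-spending multiplier = 1/(1 − MPC) = 1/(1 − 0.538) = 1/0.462 ≈ 2.165.
ΔY = k × ΔG = (+£798 billion) / 0.462 ≈ +£1,727 billion.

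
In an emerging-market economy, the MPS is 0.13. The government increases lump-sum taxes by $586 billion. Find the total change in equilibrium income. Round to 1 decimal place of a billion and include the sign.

MPC = 1 − MPS = 1 − 0.13 = 0.87.
A lump-sum tax change of +$586 billion shifts disposable income by −$586 billion; first-round consumption changes by −c × ΔT = −0.87 × (+$586 billion) = −$509.82 billion.
Expenditure multiplier = 1/(1 − MPC) = 1/(1 − 0.87) = 1/0.13 ≈ 7.692.
The tax multiplier is −c × k ≈ −6.692, so ΔY = k × (−c·ΔT) = (−$509.82 billion) / 0.13 ≈ −$3,921.7 billion.

−$3,921.7 billion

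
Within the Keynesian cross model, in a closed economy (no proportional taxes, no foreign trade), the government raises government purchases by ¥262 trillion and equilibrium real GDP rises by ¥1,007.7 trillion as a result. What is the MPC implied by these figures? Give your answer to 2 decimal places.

Implied spending multiplier k = ΔY/ΔG = 1,007.7/262 ≈ 3.8462.
Since k = 1/(1 − MPC), MPC = 1 − 1/k = 1 − ΔG/ΔY = 1 − 262/1,007.7 ≈ 0.74.

0.74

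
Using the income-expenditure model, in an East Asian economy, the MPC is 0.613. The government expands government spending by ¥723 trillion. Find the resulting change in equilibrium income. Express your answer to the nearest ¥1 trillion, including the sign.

Government-spending multiplier = 1/(1 − MPC) = 1/(1 − 0.613) = 1/0.387 ≈ 2.584.
ΔY = k × ΔG = (+¥723 trillion) / 0.387 ≈ +¥1,868 trillion.

+¥1,868 trillion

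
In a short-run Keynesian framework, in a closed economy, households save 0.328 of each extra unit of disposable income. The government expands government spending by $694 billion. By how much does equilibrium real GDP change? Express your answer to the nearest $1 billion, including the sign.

MPC = 1 − MPS = 1 − 0.328 = 0.672.
Spending multiplier = 1/(1 − MPC) = 1/(1 − 0.672) = 1/0.328 ≈ 3.049.
ΔY = k × ΔG = (+$694 billion) / 0.328 ≈ +$2,116 billion.

+$2,116 billion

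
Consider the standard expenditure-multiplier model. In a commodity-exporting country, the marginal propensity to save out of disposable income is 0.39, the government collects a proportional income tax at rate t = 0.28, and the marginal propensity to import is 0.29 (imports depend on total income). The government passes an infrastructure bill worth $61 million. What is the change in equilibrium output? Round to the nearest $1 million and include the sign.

MPC = 1 − MPS = 1 − 0.39 = 0.61.
Government-spending multiplier = 1/(1 − c(1−t) + m) = 1/(1 − 0.61×0.72 + 0.29) = 1/0.8508 ≈ 1.175.
ΔY = k × ΔG = (+$61 million) / 0.8508 ≈ +$72 million.

+$72 million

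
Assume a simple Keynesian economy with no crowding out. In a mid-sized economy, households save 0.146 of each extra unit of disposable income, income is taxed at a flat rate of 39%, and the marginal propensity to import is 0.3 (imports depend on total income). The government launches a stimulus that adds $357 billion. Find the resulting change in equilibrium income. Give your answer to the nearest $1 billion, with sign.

+$458 billion

MPC = 1 − MPS = 1 − 0.146 = 0.854.
Spending multiplier = 1/(1 − c(1−t) + m) = 1/(1 − 0.854×0.61 + 0.3) = 1/0.77906 ≈ 1.284.
ΔY = k × ΔG = (+$357 billion) / 0.77906 ≈ +$458 billion.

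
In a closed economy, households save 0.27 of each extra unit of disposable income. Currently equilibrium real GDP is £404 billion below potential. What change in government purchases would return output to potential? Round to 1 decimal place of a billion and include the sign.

MPC = 1 − MPS = 1 − 0.27 = 0.73.
Spending multiplier = 1/(1 − MPC) = 1/(1 − 0.73) = 1/0.27 ≈ 3.704.
Need ΔY = +£404 billion, so ΔG = ΔY/k = (+£404 billion) × 0.27 ≈ +£109.1 billion.
The government should increase government purchases by £109.1 billion.

+£109.1 billion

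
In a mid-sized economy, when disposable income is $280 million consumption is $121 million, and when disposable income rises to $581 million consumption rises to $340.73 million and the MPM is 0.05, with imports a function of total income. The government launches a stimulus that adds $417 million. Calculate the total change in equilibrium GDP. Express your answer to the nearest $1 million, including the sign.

MPC = ΔC/ΔYd = (340.73 − 121)/(581 − 280) = 219.73/301 = 0.73.
Government-spending multiplier = 1/(1 − c + m) = 1/(1 − 0.73 + 0.05) = 1/0.32 = 3.125.
ΔY = k × ΔG = (+$417 million) / 0.32 ≈ +$1,303 million.

+$1,303 million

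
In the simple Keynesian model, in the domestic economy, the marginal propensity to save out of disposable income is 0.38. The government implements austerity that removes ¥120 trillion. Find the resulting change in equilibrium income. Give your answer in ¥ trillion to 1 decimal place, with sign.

MPC = 1 − MPS = 1 − 0.38 = 0.62.
Spending multiplier = 1/(1 − MPC) = 1/(1 − 0.62) = 1/0.38 ≈ 2.632.
ΔY = k × ΔG = (−¥120 trillion) / 0.38 ≈ −¥315.8 trillion.

−¥315.8 trillion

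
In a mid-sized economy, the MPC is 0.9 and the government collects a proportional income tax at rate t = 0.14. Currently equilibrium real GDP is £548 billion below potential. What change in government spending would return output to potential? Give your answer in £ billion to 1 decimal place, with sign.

Spending multiplier = 1/(1 − c(1−t)) = 1/(1 − 0.9×0.86) = 1/0.226 ≈ 4.425.
Need ΔY = +£548 billion, so ΔG = ΔY/k = (+£548 billion) × 0.226 ≈ +£123.8 billion.
The government should increase government spending by £123.8 billion.

+£123.8 billion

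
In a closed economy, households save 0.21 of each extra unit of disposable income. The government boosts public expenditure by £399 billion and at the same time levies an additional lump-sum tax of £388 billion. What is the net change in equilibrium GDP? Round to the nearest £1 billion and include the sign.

MPC = 1 − MPS = 1 − 0.21 = 0.79.
Expenditure multiplier = 1/(1 − MPC) = 1/(1 − 0.79) = 1/0.21 ≈ 4.762.
ΔG contributes k·ΔG = (+£399 billion) / 0.21 = +£1,900 billion.
ΔT of +£388 billion changes first-round spending by −c·ΔT = −£306.52 billion, contributing k·(−c·ΔT) = (−£306.52 billion) / 0.21 ≈ −£1,459.6 billion.
Net ΔY = k(ΔG − c·ΔT) = (+£92.48 billion) / 0.21 ≈ +£440 billion.

+£440 billion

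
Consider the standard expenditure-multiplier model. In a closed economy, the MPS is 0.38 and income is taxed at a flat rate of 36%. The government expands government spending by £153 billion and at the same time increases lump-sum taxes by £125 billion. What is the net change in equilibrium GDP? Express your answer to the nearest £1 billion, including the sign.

MPC = 1 − MPS = 1 − 0.38 = 0.62.
Expenditure multiplier = 1/(1 − c(1−t)) = 1/(1 − 0.62×0.64) = 1/0.6032 ≈ 1.658.
ΔG contributes k·ΔG = (+£153 billion) / 0.6032 ≈ +£253.6 billion.
ΔT of +£125 billion changes first-round spending by −c·ΔT = −£77.5 billion, contributing k·(−c·ΔT) = (−£77.5 billion) / 0.6032 ≈ −£128.5 billion.
Net ΔY = k(ΔG − c·ΔT) = (+£75.5 billion) / 0.6032 ≈ +£125 billion.

+£125 billion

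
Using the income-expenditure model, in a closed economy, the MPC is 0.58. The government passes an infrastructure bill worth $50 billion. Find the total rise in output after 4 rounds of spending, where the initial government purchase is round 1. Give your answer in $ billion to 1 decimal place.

Round 1 adds ΔG = $50 billion; each later round is MPC = 0.58 times the previous.
After 4 rounds: 50 + 29 + 16.82 + 9.7556 = ΔG·(1 − c^4)/(1 − c) = 50 × (1 − 0.11316496)/0.42 ≈ $105.6 billion.

$105.6 billion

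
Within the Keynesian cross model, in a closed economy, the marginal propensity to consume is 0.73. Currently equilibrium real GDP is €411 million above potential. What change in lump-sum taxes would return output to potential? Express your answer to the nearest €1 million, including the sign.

+€152 million

Spending multiplier = 1/(1 − MPC) = 1/(1 − 0.73) = 1/0.27 ≈ 3.704.
Tax multiplier = −c·k = −0.73/0.27 ≈ −2.704. Need ΔY = −€411 million, so ΔT = ΔY/(−c·k) = −(−€411 million) × 0.27 / 0.73 ≈ +€152 million.
The government should raise lump-sum taxes by €152 million.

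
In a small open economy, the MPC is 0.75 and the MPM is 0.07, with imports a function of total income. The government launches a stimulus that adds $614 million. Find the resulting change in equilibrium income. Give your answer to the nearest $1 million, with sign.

Government-spending multiplier = 1/(1 − c + m) = 1/(1 − 0.75 + 0.07) = 1/0.32 = 3.125.
ΔY = k × ΔG = (+$614 million) / 0.32 ≈ +$1,919 million.

+$1,919 million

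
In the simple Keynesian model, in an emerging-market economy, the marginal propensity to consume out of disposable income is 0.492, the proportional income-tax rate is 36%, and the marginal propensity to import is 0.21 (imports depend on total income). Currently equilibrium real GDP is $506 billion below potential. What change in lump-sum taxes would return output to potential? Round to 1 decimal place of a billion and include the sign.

−$920.6 billion

Spending multiplier = 1/(1 − c(1−t) + m) = 1/(1 − 0.492×0.64 + 0.21) = 1/0.89512 ≈ 1.117.
Tax multiplier = −c·k = −0.492/0.89512 ≈ −0.55. Need ΔY = +$506 billion, so ΔT = ΔY/(−c·k) = −(+$506 billion) × 0.89512 / 0.492 ≈ −$920.6 billion.
The government should cut lump-sum taxes by $920.6 billion.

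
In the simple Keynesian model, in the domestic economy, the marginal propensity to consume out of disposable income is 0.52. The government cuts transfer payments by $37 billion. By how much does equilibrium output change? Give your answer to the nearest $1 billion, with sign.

The transfer change shifts disposable income by −$37 billion, so first-round consumption changes by c·ΔTR = 0.52 × (−$37 billion) = −$19.24 billion.
Expenditure multiplier = 1/(1 − MPC) = 1/(1 − 0.52) = 1/0.48 ≈ 2.083.
The transfer multiplier is c × k ≈ 1.083, so ΔY = k × (c·ΔTR) = (−$19.24 billion) / 0.48 ≈ −$40 billion.

−$40 billion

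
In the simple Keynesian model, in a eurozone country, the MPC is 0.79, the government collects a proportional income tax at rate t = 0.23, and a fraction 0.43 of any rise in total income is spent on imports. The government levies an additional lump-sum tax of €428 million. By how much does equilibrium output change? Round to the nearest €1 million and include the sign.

A lump-sum tax change of +€428 million shifts disposable income by −€428 million; first-round consumption changes by −c × ΔT = −0.79 × (+€428 million) = −€338.12 million.
Expenditure multiplier = 1/(1 − c(1−t) + m) = 1/(1 − 0.79×0.77 + 0.43) = 1/0.8217 ≈ 1.217.
The tax multiplier is −c × k ≈ −0.961, so ΔY = k × (−c·ΔT) = (−€338.12 million) / 0.8217 ≈ −€411 million.

−€411 million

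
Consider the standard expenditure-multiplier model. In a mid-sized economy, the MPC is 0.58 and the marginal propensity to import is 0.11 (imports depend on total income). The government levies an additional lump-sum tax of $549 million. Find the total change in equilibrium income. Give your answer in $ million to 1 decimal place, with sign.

A lump-sum tax change of +$549 million shifts disposable income by −$549 million; first-round consumption changes by −c × ΔT = −0.58 × (+$549 million) = −$318.42 million.
Expenditure multiplier = 1/(1 − c + m) = 1/(1 − 0.58 + 0.11) = 1/0.53 ≈ 1.887.
The tax multiplier is −c × k ≈ −1.094, so ΔY = k × (−c·ΔT) = (−$318.42 million) / 0.53 ≈ −$600.8 million.

−$600.8 million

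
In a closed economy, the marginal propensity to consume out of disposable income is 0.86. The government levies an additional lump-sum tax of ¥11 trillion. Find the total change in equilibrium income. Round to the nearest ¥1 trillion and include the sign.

−¥68 trillion

A lump-sum tax change of +¥11 trillion shifts disposable income by −¥11 trillion; first-round consumption changes by −c × ΔT = −0.86 × (+¥11 trillion) = −¥9.46 trillion.
Expenditure multiplier = 1/(1 − MPC) = 1/(1 − 0.86) = 1/0.14 ≈ 7.143.
The tax multiplier is −c × k ≈ −6.143, so ΔY = k × (−c·ΔT) = (−¥9.46 trillion) / 0.14 ≈ −¥68 trillion.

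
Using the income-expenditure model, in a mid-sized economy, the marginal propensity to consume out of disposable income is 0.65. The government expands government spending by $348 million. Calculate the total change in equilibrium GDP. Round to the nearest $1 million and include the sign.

Expenditure multiplier = 1/(1 − MPC) = 1/(1 − 0.65) = 1/0.35 ≈ 2.857.
ΔY = k × ΔG = (+$348 million) / 0.35 ≈ +$994 million.

+$994 million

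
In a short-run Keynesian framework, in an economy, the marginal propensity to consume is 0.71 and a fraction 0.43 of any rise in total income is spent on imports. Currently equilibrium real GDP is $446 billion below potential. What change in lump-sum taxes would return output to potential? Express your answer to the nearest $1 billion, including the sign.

−$452 billion

Spending multiplier = 1/(1 − c + m) = 1/(1 − 0.71 + 0.43) = 1/0.72 ≈ 1.389.
Tax multiplier = −c·k = −0.71/0.72 ≈ −0.986. Need ΔY = +$446 billion, so ΔT = ΔY/(−c·k) = −(+$446 billion) × 0.72 / 0.71 ≈ −$452 billion.
The government should cut lump-sum taxes by $452 billion.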